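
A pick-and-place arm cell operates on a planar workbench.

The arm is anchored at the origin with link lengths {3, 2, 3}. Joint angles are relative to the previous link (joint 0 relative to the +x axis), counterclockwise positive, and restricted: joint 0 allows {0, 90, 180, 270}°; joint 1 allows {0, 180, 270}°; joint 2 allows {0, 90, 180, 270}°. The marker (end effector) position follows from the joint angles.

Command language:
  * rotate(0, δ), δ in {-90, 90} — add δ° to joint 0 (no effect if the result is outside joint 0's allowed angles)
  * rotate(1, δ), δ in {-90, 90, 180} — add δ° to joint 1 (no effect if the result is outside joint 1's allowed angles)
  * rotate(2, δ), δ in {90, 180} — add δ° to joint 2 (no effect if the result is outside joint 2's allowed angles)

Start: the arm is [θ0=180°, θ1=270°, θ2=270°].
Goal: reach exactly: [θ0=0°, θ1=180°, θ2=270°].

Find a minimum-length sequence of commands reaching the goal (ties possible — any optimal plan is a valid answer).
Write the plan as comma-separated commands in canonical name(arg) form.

rotate(0, -90), rotate(0, -90), rotate(1, -90)

start: [θ0=180°, θ1=270°, θ2=270°]
[1] after rotate(0, -90): [θ0=90°, θ1=270°, θ2=270°]
[2] after rotate(0, -90): [θ0=0°, θ1=270°, θ2=270°]
[3] after rotate(1, -90): [θ0=0°, θ1=180°, θ2=270°]
nothing shorter than 3 reaches the goal.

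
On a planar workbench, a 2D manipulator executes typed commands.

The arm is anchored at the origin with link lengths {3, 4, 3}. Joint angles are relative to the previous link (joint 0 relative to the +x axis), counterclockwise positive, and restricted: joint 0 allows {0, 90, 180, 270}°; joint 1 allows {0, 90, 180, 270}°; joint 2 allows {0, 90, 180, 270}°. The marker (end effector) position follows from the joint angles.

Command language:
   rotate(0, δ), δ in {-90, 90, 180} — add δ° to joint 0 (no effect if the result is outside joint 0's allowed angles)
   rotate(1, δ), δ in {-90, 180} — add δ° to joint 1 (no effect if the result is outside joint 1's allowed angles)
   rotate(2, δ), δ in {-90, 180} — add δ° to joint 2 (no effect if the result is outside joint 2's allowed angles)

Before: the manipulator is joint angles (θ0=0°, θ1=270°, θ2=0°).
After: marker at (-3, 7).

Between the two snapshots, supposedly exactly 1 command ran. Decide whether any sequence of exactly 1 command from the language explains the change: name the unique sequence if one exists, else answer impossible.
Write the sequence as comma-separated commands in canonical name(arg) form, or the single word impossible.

t0: joint angles (θ0=0°, θ1=270°, θ2=0°)
[1] after rotate(0, 180): joint angles (θ0=180°, θ1=270°, θ2=0°)
uniquely the one of 7 1-step routes that fits.

rotate(0, 180)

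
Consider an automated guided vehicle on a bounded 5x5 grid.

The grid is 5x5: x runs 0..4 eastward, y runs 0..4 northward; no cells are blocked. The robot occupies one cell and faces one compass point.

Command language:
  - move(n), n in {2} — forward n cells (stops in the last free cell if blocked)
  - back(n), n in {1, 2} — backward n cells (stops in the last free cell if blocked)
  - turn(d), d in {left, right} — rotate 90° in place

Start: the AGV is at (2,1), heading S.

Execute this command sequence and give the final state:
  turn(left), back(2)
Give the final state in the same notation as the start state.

at (0,1), heading E

begin: at (2,1), heading S
1. turn(left) → at (2,1), heading E
2. back(2) → at (0,1), heading E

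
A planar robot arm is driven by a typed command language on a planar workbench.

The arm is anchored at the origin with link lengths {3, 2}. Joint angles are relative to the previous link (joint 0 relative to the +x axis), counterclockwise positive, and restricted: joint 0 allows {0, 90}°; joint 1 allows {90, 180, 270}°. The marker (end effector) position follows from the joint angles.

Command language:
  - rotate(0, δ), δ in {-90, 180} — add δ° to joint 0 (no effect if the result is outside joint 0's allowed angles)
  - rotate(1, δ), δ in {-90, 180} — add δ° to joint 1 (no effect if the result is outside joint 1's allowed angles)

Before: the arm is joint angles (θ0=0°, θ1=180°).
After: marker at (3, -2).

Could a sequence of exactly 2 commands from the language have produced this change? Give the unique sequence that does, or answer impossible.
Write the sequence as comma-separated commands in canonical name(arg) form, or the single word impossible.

rotate(1, -90), rotate(1, 180)

key: order matters: swapping rotate(1, -90) and rotate(1, 180) lands elsewhere
begin: joint angles (θ0=0°, θ1=180°)
1. rotate(1, -90) → joint angles (θ0=0°, θ1=90°)
2. rotate(1, 180) → joint angles (θ0=0°, θ1=270°)
no other 2-command option fits: unique.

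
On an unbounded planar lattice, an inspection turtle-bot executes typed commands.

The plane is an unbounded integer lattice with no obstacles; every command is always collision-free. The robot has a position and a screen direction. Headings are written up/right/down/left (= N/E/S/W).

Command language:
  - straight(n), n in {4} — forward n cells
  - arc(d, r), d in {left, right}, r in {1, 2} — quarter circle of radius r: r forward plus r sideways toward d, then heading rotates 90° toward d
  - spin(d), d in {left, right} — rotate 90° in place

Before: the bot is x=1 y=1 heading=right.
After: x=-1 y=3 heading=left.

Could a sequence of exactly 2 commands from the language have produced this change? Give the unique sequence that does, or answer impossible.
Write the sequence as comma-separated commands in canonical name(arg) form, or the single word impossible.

key: running arc(left, 2) before spin(left) would end elsewhere — order is forced
initial: x=1 y=1 heading=right
t=1 spin(left) ⇒ x=1 y=1 heading=up
t=2 arc(left, 2) ⇒ x=-1 y=3 heading=left
all 49 alternatives checked — unique.

spin(left), arc(left, 2)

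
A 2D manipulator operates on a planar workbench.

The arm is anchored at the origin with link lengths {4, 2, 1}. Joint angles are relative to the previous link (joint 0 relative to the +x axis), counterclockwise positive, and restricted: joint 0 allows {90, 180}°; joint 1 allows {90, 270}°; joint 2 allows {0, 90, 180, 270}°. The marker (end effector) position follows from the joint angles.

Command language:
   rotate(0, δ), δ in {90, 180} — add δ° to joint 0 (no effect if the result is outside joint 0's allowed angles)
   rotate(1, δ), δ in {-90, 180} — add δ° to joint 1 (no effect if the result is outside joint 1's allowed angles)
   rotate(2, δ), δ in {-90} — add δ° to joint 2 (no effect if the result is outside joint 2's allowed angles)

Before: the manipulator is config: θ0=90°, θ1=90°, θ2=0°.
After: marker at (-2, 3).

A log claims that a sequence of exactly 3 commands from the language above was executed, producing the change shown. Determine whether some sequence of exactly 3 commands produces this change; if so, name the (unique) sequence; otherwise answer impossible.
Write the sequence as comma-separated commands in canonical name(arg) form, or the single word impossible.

t0: config: θ0=90°, θ1=90°, θ2=0°
[1] after rotate(2, -90): config: θ0=90°, θ1=90°, θ2=270°
[2] after rotate(2, -90): config: θ0=90°, θ1=90°, θ2=180°
[3] after rotate(2, -90): config: θ0=90°, θ1=90°, θ2=90°
all 125 alternatives checked — unique.

rotate(2, -90), rotate(2, -90), rotate(2, -90)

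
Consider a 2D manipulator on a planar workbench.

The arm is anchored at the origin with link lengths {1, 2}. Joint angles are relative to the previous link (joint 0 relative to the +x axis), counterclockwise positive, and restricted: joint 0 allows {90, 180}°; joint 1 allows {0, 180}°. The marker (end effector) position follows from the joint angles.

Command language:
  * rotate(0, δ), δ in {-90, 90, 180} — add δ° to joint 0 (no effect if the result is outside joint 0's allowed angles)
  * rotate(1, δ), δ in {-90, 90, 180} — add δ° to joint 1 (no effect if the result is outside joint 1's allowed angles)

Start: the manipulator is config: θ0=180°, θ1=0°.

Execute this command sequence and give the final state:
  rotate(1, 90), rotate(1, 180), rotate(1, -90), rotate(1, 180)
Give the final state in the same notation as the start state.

t0: config: θ0=180°, θ1=0°
step 1 (rotate(1, 90)): config: θ0=180°, θ1=0°
step 2 (rotate(1, 180)): config: θ0=180°, θ1=180°
step 3 (rotate(1, -90)): config: θ0=180°, θ1=180°
step 4 (rotate(1, 180)): config: θ0=180°, θ1=0°

config: θ0=180°, θ1=0°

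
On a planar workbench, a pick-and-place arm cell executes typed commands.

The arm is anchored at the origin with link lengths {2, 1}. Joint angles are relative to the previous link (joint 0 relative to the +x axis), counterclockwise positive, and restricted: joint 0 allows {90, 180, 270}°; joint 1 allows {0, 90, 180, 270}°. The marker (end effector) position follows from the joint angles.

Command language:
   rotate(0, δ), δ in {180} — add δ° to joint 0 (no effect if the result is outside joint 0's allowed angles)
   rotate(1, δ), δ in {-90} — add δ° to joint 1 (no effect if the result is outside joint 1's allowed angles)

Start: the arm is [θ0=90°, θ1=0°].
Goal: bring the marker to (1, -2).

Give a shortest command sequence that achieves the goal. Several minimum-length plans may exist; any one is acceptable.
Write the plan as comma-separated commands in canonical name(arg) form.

start: [θ0=90°, θ1=0°]
t=1 rotate(1, -90) ⇒ [θ0=90°, θ1=270°]
t=2 rotate(1, -90) ⇒ [θ0=90°, θ1=180°]
t=3 rotate(1, -90) ⇒ [θ0=90°, θ1=90°]
t=4 rotate(0, 180) ⇒ [θ0=270°, θ1=90°]
no 3-step plan works, so 4 is optimal.

rotate(1, -90), rotate(1, -90), rotate(1, -90), rotate(0, 180)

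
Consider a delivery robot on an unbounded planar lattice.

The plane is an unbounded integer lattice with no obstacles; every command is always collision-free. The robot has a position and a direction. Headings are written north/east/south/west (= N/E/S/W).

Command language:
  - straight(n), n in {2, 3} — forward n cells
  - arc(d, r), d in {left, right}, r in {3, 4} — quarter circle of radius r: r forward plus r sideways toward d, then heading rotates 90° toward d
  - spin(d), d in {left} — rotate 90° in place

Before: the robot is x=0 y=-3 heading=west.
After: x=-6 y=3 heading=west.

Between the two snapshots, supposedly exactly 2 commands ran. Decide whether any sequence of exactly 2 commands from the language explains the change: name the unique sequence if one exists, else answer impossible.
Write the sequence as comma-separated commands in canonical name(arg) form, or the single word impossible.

key: running arc(left, 3) before arc(right, 3) would end elsewhere — order is forced
from: x=0 y=-3 heading=west
1. arc(right, 3) → x=-3 y=0 heading=north
2. arc(left, 3) → x=-6 y=3 heading=west
no rival 2-sequence matches.

arc(right, 3), arc(left, 3)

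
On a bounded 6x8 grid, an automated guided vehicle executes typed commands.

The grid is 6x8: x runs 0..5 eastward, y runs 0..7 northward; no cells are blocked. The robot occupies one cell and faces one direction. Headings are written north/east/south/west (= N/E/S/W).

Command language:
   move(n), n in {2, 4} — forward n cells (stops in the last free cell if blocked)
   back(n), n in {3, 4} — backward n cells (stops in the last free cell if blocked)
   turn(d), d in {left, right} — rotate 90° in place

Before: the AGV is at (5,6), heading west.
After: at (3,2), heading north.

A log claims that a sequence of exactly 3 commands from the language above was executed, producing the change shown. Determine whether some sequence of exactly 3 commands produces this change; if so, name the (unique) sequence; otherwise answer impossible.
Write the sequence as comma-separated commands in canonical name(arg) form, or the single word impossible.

move(2), turn(right), back(4)

key: running back(4) before move(2) would end elsewhere — order is forced
initial: at (5,6), heading west
[1] after move(2): at (3,6), heading west
[2] after turn(right): at (3,6), heading north
[3] after back(4): at (3,2), heading north
no rival 3-sequence matches.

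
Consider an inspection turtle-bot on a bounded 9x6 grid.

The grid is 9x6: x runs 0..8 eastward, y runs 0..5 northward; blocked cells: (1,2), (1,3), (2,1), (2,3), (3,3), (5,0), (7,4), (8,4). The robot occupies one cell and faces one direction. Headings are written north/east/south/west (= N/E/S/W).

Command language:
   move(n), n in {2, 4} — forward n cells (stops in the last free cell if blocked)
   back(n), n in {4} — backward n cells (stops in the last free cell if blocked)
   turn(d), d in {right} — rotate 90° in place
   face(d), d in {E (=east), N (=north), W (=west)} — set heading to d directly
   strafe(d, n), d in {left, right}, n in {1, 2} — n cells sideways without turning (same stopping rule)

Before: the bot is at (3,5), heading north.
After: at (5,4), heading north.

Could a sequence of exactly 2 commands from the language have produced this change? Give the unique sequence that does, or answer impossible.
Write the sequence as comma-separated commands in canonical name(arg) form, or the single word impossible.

key: order matters: swapping back(4) and strafe(right, 2) lands elsewhere
initial: at (3,5), heading north
[1] after back(4): at (3,4), heading north
[2] after strafe(right, 2): at (5,4), heading north
uniquely the one of 121 2-step routes that fits.

back(4), strafe(right, 2)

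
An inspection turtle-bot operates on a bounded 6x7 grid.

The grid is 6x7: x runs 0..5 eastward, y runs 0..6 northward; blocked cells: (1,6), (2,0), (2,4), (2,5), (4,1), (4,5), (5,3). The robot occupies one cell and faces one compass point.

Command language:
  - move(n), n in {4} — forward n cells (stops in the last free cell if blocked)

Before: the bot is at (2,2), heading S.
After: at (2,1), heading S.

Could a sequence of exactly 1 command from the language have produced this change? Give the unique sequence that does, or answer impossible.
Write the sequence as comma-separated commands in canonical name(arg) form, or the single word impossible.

move(4)

key: still facing S — the one step turns nothing
start: at (2,2), heading S
t=1 move(4) ⇒ at (2,1), heading S
no other 1-command option fits: unique.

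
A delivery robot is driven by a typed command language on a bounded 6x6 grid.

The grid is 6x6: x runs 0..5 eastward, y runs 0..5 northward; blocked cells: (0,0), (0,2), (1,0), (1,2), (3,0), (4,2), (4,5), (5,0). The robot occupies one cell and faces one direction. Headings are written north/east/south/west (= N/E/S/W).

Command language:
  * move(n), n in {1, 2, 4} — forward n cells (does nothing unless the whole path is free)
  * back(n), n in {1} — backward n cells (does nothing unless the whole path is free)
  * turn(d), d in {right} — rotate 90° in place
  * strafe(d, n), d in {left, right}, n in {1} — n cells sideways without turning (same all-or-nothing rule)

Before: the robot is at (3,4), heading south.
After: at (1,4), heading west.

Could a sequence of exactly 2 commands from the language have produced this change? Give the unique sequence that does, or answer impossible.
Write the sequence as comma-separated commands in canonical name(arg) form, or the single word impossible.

key: cell and facing (now W) both changed — the 2 commands mix motion and turning
initial: at (3,4), heading south
[1] after turn(right): at (3,4), heading west
[2] after move(2): at (1,4), heading west
all 49 alternatives checked — unique.

turn(right), move(2)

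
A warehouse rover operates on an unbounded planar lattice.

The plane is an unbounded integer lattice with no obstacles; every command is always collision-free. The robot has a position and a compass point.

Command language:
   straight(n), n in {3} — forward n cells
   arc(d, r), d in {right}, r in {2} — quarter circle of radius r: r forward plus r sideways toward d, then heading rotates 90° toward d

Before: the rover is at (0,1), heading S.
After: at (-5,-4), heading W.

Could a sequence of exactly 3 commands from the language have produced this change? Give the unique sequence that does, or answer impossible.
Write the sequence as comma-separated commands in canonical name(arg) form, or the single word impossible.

straight(3), arc(right, 2), straight(3)

key: position moved to (-5,-4) AND the heading swung to W — translation plus rotation needed
t0: at (0,1), heading S
1. straight(3) → at (0,-2), heading S
2. arc(right, 2) → at (-2,-4), heading W
3. straight(3) → at (-5,-4), heading W
uniquely the one of 8 3-step routes that fits.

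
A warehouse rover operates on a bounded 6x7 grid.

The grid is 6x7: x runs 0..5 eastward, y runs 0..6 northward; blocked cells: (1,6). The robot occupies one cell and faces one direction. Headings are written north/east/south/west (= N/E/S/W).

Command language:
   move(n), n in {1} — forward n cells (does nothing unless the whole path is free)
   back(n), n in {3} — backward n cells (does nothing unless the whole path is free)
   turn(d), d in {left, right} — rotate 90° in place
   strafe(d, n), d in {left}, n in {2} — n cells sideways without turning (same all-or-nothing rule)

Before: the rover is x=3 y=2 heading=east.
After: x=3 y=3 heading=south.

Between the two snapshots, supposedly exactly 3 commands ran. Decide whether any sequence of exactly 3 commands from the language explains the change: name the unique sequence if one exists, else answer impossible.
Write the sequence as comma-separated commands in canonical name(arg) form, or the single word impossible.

key: cell and facing (now S) both changed — the 3 commands mix motion and turning
t0: x=3 y=2 heading=east
[1] after strafe(left, 2): x=3 y=4 heading=east
[2] after turn(right): x=3 y=4 heading=south
[3] after move(1): x=3 y=3 heading=south
uniquely the one of 125 3-step routes that fits.

strafe(left, 2), turn(right), move(1)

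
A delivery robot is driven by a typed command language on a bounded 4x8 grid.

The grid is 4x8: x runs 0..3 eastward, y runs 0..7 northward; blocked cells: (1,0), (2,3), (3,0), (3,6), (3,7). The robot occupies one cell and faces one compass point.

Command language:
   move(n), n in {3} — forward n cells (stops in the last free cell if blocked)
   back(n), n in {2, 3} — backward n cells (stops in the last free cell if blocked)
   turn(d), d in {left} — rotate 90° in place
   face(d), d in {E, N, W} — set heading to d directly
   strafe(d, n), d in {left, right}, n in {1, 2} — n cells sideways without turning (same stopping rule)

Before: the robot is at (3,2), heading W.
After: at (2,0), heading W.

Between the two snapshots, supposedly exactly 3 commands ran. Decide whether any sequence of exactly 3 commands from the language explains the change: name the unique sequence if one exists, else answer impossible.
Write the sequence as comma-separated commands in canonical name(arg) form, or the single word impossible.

key: heading stays W — no command in the sequence turns
initial: at (3,2), heading W
step 1 (move(3)): at (0,2), heading W
step 2 (back(2)): at (2,2), heading W
step 3 (strafe(left, 2)): at (2,0), heading W
no other 3-command option fits: unique.

move(3), back(2), strafe(left, 2)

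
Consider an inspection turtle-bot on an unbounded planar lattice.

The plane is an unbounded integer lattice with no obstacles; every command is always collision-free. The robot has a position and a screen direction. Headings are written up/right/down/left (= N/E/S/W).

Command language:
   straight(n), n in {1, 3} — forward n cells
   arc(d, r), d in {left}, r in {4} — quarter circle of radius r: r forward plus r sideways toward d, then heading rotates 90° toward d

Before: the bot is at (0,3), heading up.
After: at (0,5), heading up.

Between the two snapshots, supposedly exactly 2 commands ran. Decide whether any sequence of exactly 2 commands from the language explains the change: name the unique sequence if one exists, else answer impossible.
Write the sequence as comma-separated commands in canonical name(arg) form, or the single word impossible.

key: heading stays N — no command in the sequence turns
from: at (0,3), heading up
step 1 (straight(1)): at (0,4), heading up
step 2 (straight(1)): at (0,5), heading up
all 9 alternatives checked — unique.

straight(1), straight(1)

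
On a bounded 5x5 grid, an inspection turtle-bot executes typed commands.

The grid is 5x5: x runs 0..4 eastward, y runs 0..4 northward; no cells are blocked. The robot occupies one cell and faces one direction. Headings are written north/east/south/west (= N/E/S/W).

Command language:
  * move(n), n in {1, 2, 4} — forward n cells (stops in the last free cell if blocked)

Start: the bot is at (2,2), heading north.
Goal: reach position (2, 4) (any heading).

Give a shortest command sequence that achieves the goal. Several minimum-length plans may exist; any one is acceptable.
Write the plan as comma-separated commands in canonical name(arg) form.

from: at (2,2), heading north
t=1 move(4) ⇒ at (2,4), heading north
minimal: 1 command(s), checked below 1.

move(4)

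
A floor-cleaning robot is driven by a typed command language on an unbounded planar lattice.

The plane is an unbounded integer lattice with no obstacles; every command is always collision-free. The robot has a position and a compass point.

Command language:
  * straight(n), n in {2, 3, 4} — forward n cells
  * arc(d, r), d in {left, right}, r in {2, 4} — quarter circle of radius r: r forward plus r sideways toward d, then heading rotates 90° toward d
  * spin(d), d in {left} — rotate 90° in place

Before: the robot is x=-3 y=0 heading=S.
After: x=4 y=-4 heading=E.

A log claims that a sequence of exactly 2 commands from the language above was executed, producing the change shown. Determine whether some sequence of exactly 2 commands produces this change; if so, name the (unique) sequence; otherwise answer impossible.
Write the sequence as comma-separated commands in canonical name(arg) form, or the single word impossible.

arc(left, 4), straight(3)

key: position moved to (4,-4) AND the heading swung to E — translation plus rotation needed
start: x=-3 y=0 heading=S
t=1 arc(left, 4) ⇒ x=1 y=-4 heading=E
t=2 straight(3) ⇒ x=4 y=-4 heading=E
no other 2-command option fits: unique.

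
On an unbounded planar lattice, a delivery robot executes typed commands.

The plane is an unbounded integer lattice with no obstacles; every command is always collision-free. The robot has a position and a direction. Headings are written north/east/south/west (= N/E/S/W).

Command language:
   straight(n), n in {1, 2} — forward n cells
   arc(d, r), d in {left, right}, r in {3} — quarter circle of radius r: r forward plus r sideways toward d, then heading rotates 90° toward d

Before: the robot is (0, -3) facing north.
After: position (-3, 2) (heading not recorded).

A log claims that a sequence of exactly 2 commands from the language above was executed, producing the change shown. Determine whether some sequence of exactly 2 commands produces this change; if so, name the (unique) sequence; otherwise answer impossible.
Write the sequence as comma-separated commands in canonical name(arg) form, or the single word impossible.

key: running arc(left, 3) before straight(2) would end elsewhere — order is forced
initial: (0, -3) facing north
step 1 (straight(2)): (0, -1) facing north
step 2 (arc(left, 3)): (-3, 2) facing west
no other 2-command option fits: unique.

straight(2), arc(left, 3)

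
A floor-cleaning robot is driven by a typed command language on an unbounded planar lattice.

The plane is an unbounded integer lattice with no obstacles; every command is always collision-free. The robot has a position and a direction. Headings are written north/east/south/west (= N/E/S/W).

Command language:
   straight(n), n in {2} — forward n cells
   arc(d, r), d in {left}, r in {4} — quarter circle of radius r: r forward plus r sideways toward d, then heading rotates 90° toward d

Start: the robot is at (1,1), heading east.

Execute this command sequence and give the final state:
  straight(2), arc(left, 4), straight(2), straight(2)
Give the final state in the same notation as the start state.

at (7,9), heading north

t0: at (1,1), heading east
1. straight(2) → at (3,1), heading east
2. arc(left, 4) → at (7,5), heading north
3. straight(2) → at (7,7), heading north
4. straight(2) → at (7,9), heading north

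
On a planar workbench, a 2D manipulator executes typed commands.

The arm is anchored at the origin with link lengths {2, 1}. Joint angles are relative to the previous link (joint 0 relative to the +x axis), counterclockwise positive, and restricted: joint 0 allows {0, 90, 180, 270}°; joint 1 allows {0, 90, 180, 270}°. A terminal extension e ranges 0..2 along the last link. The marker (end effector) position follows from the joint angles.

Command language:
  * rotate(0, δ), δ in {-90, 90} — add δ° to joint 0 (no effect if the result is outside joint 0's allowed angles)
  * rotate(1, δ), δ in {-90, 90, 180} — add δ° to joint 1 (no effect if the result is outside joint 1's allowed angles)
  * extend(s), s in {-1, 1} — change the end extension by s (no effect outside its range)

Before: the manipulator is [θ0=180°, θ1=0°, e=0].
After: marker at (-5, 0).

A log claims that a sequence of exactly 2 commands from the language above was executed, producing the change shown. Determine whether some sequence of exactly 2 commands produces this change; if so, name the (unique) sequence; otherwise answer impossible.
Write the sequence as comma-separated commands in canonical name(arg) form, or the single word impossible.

begin: [θ0=180°, θ1=0°, e=0]
1. extend(1) → [θ0=180°, θ1=0°, e=1]
2. extend(1) → [θ0=180°, θ1=0°, e=2]
no rival 2-sequence matches.

extend(1), extend(1)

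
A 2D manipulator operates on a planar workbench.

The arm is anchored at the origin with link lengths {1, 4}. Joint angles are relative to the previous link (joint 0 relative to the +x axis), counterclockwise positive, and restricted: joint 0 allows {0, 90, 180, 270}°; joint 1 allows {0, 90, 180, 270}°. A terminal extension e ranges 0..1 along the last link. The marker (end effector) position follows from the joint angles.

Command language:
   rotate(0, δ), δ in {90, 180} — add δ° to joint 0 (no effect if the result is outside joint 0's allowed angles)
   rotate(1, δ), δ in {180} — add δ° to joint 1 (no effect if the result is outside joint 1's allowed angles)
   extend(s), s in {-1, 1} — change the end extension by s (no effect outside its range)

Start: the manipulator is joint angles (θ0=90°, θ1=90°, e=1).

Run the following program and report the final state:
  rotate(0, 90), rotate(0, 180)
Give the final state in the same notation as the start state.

joint angles (θ0=0°, θ1=90°, e=1)

start: joint angles (θ0=90°, θ1=90°, e=1)
t=1 rotate(0, 90) ⇒ joint angles (θ0=180°, θ1=90°, e=1)
t=2 rotate(0, 180) ⇒ joint angles (θ0=0°, θ1=90°, e=1)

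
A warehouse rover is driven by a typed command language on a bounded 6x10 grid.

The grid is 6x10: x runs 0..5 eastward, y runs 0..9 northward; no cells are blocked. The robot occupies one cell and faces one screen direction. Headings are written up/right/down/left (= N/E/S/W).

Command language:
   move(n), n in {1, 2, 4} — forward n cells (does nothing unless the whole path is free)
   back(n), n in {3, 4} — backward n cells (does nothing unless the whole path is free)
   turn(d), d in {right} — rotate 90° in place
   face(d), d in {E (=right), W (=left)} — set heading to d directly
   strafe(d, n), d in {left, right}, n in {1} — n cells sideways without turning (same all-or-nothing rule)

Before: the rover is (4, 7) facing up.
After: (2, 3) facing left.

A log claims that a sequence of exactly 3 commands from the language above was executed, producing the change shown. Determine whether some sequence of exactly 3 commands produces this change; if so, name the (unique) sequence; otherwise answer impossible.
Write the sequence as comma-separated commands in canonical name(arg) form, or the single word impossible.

key: running move(2) before back(4) would end elsewhere — order is forced
from: (4, 7) facing up
[1] after back(4): (4, 3) facing up
[2] after face(W): (4, 3) facing left
[3] after move(2): (2, 3) facing left
all 1000 alternatives checked — unique.

back(4), face(W), move(2)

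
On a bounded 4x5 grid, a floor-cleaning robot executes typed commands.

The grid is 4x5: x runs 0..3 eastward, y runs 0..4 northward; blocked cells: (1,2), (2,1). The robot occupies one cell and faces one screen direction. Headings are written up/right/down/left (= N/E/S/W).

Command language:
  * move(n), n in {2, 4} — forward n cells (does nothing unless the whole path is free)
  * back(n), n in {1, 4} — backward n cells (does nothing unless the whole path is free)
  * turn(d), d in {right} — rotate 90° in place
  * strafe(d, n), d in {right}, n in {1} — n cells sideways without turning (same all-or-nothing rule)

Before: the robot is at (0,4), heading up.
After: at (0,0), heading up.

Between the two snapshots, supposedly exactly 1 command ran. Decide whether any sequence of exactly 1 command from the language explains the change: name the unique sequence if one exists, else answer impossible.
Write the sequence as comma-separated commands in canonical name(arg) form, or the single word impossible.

back(4)

key: heading stays N — the single command does not turn
from: at (0,4), heading up
step 1 (back(4)): at (0,0), heading up
no rival 1-sequence matches.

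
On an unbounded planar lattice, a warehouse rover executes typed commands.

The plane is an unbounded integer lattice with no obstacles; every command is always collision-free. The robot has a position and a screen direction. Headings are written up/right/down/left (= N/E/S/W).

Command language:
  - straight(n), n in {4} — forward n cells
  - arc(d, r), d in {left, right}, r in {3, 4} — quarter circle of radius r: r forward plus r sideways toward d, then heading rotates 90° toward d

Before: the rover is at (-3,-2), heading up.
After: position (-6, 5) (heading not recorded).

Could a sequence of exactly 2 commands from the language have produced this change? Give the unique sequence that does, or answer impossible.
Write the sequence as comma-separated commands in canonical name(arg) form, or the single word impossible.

key: running arc(left, 3) before straight(4) would end elsewhere — order is forced
t0: at (-3,-2), heading up
step 1 (straight(4)): at (-3,2), heading up
step 2 (arc(left, 3)): at (-6,5), heading left
all 25 alternatives checked — unique.

straight(4), arc(left, 3)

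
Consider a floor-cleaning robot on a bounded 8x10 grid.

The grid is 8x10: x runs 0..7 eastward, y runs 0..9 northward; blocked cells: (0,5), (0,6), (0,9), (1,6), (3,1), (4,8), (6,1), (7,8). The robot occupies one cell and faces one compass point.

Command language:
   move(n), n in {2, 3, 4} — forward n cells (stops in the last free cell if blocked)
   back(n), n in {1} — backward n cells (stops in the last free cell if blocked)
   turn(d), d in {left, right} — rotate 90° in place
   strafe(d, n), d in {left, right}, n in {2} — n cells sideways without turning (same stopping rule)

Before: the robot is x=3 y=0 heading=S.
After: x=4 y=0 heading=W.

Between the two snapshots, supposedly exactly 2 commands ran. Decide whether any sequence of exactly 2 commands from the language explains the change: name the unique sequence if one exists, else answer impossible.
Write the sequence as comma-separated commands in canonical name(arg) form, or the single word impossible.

turn(right), back(1)

key: order matters: swapping turn(right) and back(1) lands elsewhere
start: x=3 y=0 heading=S
1. turn(right) → x=3 y=0 heading=W
2. back(1) → x=4 y=0 heading=W
no rival 2-sequence matches.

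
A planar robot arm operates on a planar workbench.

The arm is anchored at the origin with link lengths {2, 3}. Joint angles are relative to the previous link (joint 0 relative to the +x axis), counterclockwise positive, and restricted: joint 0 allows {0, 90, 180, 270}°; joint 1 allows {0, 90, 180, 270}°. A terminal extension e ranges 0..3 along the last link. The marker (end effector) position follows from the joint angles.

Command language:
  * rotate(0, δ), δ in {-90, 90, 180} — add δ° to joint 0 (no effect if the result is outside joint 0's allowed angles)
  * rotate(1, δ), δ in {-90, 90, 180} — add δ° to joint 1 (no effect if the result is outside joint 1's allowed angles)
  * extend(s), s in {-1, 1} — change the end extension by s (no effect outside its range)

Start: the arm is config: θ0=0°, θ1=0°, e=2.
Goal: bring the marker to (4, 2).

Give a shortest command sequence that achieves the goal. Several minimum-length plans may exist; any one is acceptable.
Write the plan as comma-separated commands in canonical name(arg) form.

extend(-1), rotate(1, -90), rotate(0, 90)

from: config: θ0=0°, θ1=0°, e=2
step 1 (extend(-1)): config: θ0=0°, θ1=0°, e=1
step 2 (rotate(1, -90)): config: θ0=0°, θ1=270°, e=1
step 3 (rotate(0, 90)): config: θ0=90°, θ1=270°, e=1
minimal: 3 command(s), checked below 3.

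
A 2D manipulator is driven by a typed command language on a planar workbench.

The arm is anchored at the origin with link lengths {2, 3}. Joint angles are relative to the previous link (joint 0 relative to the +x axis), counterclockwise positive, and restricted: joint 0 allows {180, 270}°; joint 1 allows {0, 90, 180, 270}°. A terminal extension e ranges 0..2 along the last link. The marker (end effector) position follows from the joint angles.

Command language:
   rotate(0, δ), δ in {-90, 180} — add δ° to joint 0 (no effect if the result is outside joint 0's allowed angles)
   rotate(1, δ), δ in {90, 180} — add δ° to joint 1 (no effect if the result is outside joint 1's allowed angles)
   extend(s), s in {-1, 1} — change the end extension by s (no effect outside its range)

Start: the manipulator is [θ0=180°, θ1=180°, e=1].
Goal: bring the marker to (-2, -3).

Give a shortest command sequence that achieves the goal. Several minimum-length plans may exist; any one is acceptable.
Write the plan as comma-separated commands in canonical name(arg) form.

start: [θ0=180°, θ1=180°, e=1]
step 1 (rotate(1, 90)): [θ0=180°, θ1=270°, e=1]
step 2 (extend(-1)): [θ0=180°, θ1=270°, e=0]
step 3 (rotate(1, 180)): [θ0=180°, θ1=90°, e=0]
shorter routes all fall short; 3 is best.

rotate(1, 90), extend(-1), rotate(1, 180)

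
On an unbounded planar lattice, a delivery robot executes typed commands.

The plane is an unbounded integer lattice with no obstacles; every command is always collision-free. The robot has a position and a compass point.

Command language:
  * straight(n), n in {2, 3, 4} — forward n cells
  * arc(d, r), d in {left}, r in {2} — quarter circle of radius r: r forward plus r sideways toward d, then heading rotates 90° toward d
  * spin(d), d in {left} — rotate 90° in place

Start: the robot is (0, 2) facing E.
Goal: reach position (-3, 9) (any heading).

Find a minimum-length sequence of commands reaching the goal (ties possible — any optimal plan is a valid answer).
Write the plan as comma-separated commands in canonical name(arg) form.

initial: (0, 2) facing E
step 1 (arc(left, 2)): (2, 4) facing N
step 2 (straight(3)): (2, 7) facing N
step 3 (arc(left, 2)): (0, 9) facing W
step 4 (straight(3)): (-3, 9) facing W
shorter routes all fall short; 4 is best.

arc(left, 2), straight(3), arc(left, 2), straight(3)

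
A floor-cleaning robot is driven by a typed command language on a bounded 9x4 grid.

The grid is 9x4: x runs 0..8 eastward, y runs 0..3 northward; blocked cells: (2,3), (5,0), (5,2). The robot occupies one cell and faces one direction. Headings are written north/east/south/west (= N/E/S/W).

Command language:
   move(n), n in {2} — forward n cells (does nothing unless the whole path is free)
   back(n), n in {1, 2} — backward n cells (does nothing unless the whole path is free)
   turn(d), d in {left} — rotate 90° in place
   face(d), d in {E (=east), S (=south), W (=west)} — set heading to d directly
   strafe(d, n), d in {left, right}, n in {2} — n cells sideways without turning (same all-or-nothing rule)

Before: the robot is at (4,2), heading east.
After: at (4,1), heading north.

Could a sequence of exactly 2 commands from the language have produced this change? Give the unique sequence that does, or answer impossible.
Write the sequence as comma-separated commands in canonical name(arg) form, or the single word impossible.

key: running back(1) before turn(left) would end elsewhere — order is forced
begin: at (4,2), heading east
step 1 (turn(left)): at (4,2), heading north
step 2 (back(1)): at (4,1), heading north
all 81 alternatives checked — unique.

turn(left), back(1)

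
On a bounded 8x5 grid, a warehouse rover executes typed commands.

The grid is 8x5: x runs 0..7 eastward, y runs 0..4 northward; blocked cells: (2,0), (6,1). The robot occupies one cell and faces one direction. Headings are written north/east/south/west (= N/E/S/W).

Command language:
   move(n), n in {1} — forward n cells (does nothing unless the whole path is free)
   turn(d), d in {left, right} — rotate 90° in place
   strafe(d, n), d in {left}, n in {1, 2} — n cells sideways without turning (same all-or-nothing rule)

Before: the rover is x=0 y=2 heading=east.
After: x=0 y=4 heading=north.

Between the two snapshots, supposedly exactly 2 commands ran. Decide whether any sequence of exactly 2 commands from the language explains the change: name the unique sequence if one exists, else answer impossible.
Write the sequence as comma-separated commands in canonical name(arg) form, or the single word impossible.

strafe(left, 2), turn(left)

key: cell and facing (now N) both changed — the 2 commands mix motion and turning
t0: x=0 y=2 heading=east
step 1 (strafe(left, 2)): x=0 y=4 heading=east
step 2 (turn(left)): x=0 y=4 heading=north
no other 2-command option fits: unique.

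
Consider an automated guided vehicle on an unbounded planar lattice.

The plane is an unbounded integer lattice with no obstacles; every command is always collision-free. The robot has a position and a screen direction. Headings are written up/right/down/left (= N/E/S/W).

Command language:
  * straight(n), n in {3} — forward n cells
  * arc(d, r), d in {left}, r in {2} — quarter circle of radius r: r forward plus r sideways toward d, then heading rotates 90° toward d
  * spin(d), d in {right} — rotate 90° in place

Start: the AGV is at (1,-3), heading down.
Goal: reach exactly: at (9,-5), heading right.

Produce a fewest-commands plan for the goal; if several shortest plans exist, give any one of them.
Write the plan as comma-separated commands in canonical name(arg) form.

arc(left, 2), straight(3), straight(3)

from: at (1,-3), heading down
t=1 arc(left, 2) ⇒ at (3,-5), heading right
t=2 straight(3) ⇒ at (6,-5), heading right
t=3 straight(3) ⇒ at (9,-5), heading right
no 2-step plan works, so 3 is optimal.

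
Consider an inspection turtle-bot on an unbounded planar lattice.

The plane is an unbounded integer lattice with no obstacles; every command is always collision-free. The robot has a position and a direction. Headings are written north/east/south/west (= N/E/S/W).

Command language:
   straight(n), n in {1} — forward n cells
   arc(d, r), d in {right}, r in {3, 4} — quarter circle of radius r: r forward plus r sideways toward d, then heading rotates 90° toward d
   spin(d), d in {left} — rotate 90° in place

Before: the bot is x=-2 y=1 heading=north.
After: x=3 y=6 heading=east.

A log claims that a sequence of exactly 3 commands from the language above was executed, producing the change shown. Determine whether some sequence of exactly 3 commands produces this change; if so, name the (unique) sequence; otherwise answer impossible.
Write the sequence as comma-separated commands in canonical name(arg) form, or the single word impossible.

straight(1), arc(right, 4), straight(1)

key: cell and facing (now E) both changed — the 3 commands mix motion and turning
t0: x=-2 y=1 heading=north
1. straight(1) → x=-2 y=2 heading=north
2. arc(right, 4) → x=2 y=6 heading=east
3. straight(1) → x=3 y=6 heading=east
no rival 3-sequence matches.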